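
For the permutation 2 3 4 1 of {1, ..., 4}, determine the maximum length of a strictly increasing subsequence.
3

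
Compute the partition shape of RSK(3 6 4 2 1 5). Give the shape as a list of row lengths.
[3, 1, 1, 1]

Row-insert each entry into an empty tableau.

After inserting 3: P = [[3]].
After inserting 6: P = [[3, 6]].
After inserting 4: P = [[3, 4], [6]].
After inserting 2: P = [[2, 4], [3], [6]].
After inserting 1: P = [[1, 4], [2], [3], [6]].
After inserting 5: P = [[1, 4, 5], [2], [3], [6]].

The final insertion tableau P = [[1, 4, 5], [2], [3], [6]] has shape [3, 1, 1, 1].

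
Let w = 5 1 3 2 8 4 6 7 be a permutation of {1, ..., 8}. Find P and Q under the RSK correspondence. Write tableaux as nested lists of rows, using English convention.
P = [[1, 2, 4, 6, 7], [3, 8], [5]], Q = [[1, 3, 5, 7, 8], [2, 6], [4]]

Insert each entry of the permutation into P by Schensted row insertion, recording in Q the position of each new cell.

Insert 5: appended to row 1. P = [[5]].
Insert 1: 1 bumps 5 from row 1; 5 starts row 2. P = [[1], [5]].
Insert 3: appended to row 1. P = [[1, 3], [5]].
Insert 2: 2 bumps 3 from row 1; 3 bumps 5 from row 2; 5 starts row 3. P = [[1, 2], [3], [5]].
Insert 8: appended to row 1. P = [[1, 2, 8], [3], [5]].
Insert 4: 4 bumps 8 from row 1; 8 appends to row 2. P = [[1, 2, 4], [3, 8], [5]].
Insert 6: appended to row 1. P = [[1, 2, 4, 6], [3, 8], [5]].
Insert 7: appended to row 1. P = [[1, 2, 4, 6, 7], [3, 8], [5]].

So P = [[1, 2, 4, 6, 7], [3, 8], [5]], Q = [[1, 3, 5, 7, 8], [2, 6], [4]].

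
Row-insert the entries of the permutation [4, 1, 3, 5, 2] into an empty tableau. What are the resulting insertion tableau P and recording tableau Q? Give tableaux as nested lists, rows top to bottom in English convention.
Insert each entry of the permutation into P by Schensted row insertion, recording in Q the position of each new cell.

Insert 4: appended to row 1. P = [[4]].
Insert 1: 1 bumps 4 from row 1; 4 starts row 2. P = [[1], [4]].
Insert 3: appended to row 1. P = [[1, 3], [4]].
Insert 5: appended to row 1. P = [[1, 3, 5], [4]].
Insert 2: 2 bumps 3 from row 1; 3 bumps 4 from row 2; 4 starts row 3. P = [[1, 2, 5], [3], [4]].

So P = [[1, 2, 5], [3], [4]], Q = [[1, 3, 4], [2], [5]].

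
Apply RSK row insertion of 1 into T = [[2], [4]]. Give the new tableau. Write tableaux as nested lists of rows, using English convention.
In row 1, 1 replaces 2 (the leftmost entry greater than 1); 2 is bumped to row 2. In row 2, 2 replaces 4 (the leftmost entry greater than 2); 4 is bumped to row 3. 4 starts a new row 3. The new tableau is [[1], [2], [4]].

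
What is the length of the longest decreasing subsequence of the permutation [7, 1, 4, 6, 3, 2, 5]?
4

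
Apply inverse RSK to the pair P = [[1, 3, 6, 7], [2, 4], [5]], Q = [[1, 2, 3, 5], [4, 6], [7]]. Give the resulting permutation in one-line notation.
2 5 6 1 7 4 3

Reverse RSK: for i = n, n-1, ..., 1, locate i in Q, remove the corresponding corner cell from P, and reverse-bump its entry up through P; the value ejected from row 1 is w(i).

So w = 2 5 6 1 7 4 3.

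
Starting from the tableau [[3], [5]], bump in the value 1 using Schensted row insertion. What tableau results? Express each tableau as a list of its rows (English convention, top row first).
[[1], [3], [5]]

In row 1, 1 replaces 3 (the leftmost entry greater than 1); 3 is bumped to row 2. In row 2, 3 replaces 5 (the leftmost entry greater than 3); 5 is bumped to row 3. 5 starts a new row 3. The new tableau is [[1], [3], [5]].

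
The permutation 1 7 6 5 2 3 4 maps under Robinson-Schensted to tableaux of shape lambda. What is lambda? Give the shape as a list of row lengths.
[4, 1, 1, 1]

Row-insert each entry into an empty tableau.

After inserting 1: P = [[1]].
After inserting 7: P = [[1, 7]].
After inserting 6: P = [[1, 6], [7]].
After inserting 5: P = [[1, 5], [6], [7]].
After inserting 2: P = [[1, 2], [5], [6], [7]].
After inserting 3: P = [[1, 2, 3], [5], [6], [7]].
After inserting 4: P = [[1, 2, 3, 4], [5], [6], [7]].

The final insertion tableau P = [[1, 2, 3, 4], [5], [6], [7]] has shape [4, 1, 1, 1].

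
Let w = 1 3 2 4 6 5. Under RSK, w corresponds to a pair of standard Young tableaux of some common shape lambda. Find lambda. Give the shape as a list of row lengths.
RSK row insertion gives P = [[1, 2, 4, 5], [3, 6]], which has shape [4, 2].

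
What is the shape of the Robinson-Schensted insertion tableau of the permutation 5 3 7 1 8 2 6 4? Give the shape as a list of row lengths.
Row-insert each entry into an empty tableau.

After inserting 5: P = [[5]].
After inserting 3: P = [[3], [5]].
After inserting 7: P = [[3, 7], [5]].
After inserting 1: P = [[1, 7], [3], [5]].
After inserting 8: P = [[1, 7, 8], [3], [5]].
After inserting 2: P = [[1, 2, 8], [3, 7], [5]].
After inserting 6: P = [[1, 2, 6], [3, 7, 8], [5]].
After inserting 4: P = [[1, 2, 4], [3, 6, 8], [5, 7]].

The final insertion tableau P = [[1, 2, 4], [3, 6, 8], [5, 7]] has shape [3, 3, 2].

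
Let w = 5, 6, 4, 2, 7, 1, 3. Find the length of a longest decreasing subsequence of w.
4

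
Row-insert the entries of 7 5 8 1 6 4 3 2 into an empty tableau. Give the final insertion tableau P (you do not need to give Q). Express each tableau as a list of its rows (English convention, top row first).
P = [[1, 2], [3, 6], [4, 8], [5], [7]]

Insert 7: appended to row 1. P = [[7]].
Insert 5: 5 bumps 7 from row 1; 7 starts row 2. P = [[5], [7]].
Insert 8: appended to row 1. P = [[5, 8], [7]].
Insert 1: 1 bumps 5 from row 1; 5 bumps 7 from row 2; 7 starts row 3. P = [[1, 8], [5], [7]].
Insert 6: 6 bumps 8 from row 1; 8 appends to row 2. P = [[1, 6], [5, 8], [7]].
Insert 4: 4 bumps 6 from row 1; 6 bumps 8 from row 2; 8 appends to row 3. P = [[1, 4], [5, 6], [7, 8]].
Insert 3: 3 bumps 4 from row 1; 4 bumps 5 from row 2; 5 bumps 7 from row 3; 7 starts row 4. P = [[1, 3], [4, 6], [5, 8], [7]].
Insert 2: 2 bumps 3 from row 1; 3 bumps 4 from row 2; 4 bumps 5 from row 3; 5 bumps 7 from row 4; 7 starts row 5. P = [[1, 2], [3, 6], [4, 8], [5], [7]].

So P = [[1, 2], [3, 6], [4, 8], [5], [7]].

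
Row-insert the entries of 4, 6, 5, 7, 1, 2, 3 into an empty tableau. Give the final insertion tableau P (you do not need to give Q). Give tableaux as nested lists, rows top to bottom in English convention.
Insert 4: appended to row 1. P = [[4]].
Insert 6: appended to row 1. P = [[4, 6]].
Insert 5: 5 bumps 6 from row 1; 6 starts row 2. P = [[4, 5], [6]].
Insert 7: appended to row 1. P = [[4, 5, 7], [6]].
Insert 1: 1 bumps 4 from row 1; 4 bumps 6 from row 2; 6 starts row 3. P = [[1, 5, 7], [4], [6]].
Insert 2: 2 bumps 5 from row 1; 5 appends to row 2. P = [[1, 2, 7], [4, 5], [6]].
Insert 3: 3 bumps 7 from row 1; 7 appends to row 2. P = [[1, 2, 3], [4, 5, 7], [6]].

So P = [[1, 2, 3], [4, 5, 7], [6]].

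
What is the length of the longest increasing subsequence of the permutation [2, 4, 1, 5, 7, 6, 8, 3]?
5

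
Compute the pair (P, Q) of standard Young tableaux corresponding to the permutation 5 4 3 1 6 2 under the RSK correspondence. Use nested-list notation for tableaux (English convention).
Insert each entry of the permutation into P by Schensted row insertion, recording in Q the position of each new cell.

Insert 5: appended to row 1. P = [[5]].
Insert 4: 4 bumps 5 from row 1; 5 starts row 2. P = [[4], [5]].
Insert 3: 3 bumps 4 from row 1; 4 bumps 5 from row 2; 5 starts row 3. P = [[3], [4], [5]].
Insert 1: 1 bumps 3 from row 1; 3 bumps 4 from row 2; 4 bumps 5 from row 3; 5 starts row 4. P = [[1], [3], [4], [5]].
Insert 6: appended to row 1. P = [[1, 6], [3], [4], [5]].
Insert 2: 2 bumps 6 from row 1; 6 appends to row 2. P = [[1, 2], [3, 6], [4], [5]].

So P = [[1, 2], [3, 6], [4], [5]], Q = [[1, 5], [2, 6], [3], [4]].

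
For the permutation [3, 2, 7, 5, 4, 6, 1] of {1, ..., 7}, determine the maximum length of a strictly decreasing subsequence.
4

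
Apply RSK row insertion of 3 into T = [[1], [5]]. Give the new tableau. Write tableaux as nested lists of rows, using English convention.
[[1, 3], [5]]

3 is larger than every entry of row 1, so it is appended to row 1. The new tableau is [[1, 3], [5]].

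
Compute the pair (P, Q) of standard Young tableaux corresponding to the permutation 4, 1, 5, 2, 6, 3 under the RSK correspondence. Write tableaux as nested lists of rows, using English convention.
Insert each entry of the permutation into P by Schensted row insertion, recording in Q the position of each new cell.

After inserting 4: P = [[4]].
After inserting 1: P = [[1], [4]].
After inserting 5: P = [[1, 5], [4]].
After inserting 2: P = [[1, 2], [4, 5]].
After inserting 6: P = [[1, 2, 6], [4, 5]].
After inserting 3: P = [[1, 2, 3], [4, 5, 6]].

So P = [[1, 2, 3], [4, 5, 6]], Q = [[1, 3, 5], [2, 4, 6]].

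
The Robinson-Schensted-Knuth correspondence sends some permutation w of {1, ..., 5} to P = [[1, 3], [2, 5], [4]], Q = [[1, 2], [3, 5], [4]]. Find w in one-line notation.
4 5 2 1 3

Reverse the RSK construction: for i from n down to 1, find the cell of Q containing i, remove the entry at that cell from P, and reverse-bump it up through P; the value ejected from row 1 is w(i).

Step i=5: Q has 5 at row 2, column 2; remove 5 from row 2 of P and reverse-bump: 5 enters row 1 and ejects 3. So w(5) = 3. P is now [[1, 5], [2], [4]].
Step i=4: Q has 4 at row 3, column 1; remove 4 from row 3 of P and reverse-bump: 4 enters row 2 and ejects 2; 2 enters row 1 and ejects 1. So w(4) = 1. P is now [[2, 5], [4]].
Step i=3: Q has 3 at row 2, column 1; remove 4 from row 2 of P and reverse-bump: 4 enters row 1 and ejects 2. So w(3) = 2. P is now [[4, 5]].
Step i=2: Q has 2 at row 1, column 2; remove that cell from P, ejecting 5. So w(2) = 5. P is now [[4]].
Step i=1: Q has 1 at row 1, column 1; remove that cell from P, ejecting 4. So w(1) = 4. P is now [].

So w = 4 5 2 1 3.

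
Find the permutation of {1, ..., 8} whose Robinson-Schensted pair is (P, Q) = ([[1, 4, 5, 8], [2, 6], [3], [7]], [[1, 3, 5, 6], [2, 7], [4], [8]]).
7 3 4 2 6 8 5 1

Reverse the RSK construction: for i from n down to 1, find the cell of Q containing i, remove the entry at that cell from P, and reverse-bump it up through P; the value ejected from row 1 is w(i).

Step i=8: Q has 8 at row 4, column 1; remove 7 from row 4 of P and reverse-bump: 7 enters row 3 and ejects 3; 3 enters row 2 and ejects 2; 2 enters row 1 and ejects 1. So w(8) = 1. P is now [[2, 4, 5, 8], [3, 6], [7]].
Step i=7: Q has 7 at row 2, column 2; remove 6 from row 2 of P and reverse-bump: 6 enters row 1 and ejects 5. So w(7) = 5. P is now [[2, 4, 6, 8], [3], [7]].
Step i=6: Q has 6 at row 1, column 4; remove that cell from P, ejecting 8. So w(6) = 8. P is now [[2, 4, 6], [3], [7]].
Step i=5: Q has 5 at row 1, column 3; remove that cell from P, ejecting 6. So w(5) = 6. P is now [[2, 4], [3], [7]].
Step i=4: Q has 4 at row 3, column 1; remove 7 from row 3 of P and reverse-bump: 7 enters row 2 and ejects 3; 3 enters row 1 and ejects 2. So w(4) = 2. P is now [[3, 4], [7]].
Step i=3: Q has 3 at row 1, column 2; remove that cell from P, ejecting 4. So w(3) = 4. P is now [[3], [7]].
Step i=2: Q has 2 at row 2, column 1; remove 7 from row 2 of P and reverse-bump: 7 enters row 1 and ejects 3. So w(2) = 3. P is now [[7]].
Step i=1: Q has 1 at row 1, column 1; remove that cell from P, ejecting 7. So w(1) = 7. P is now [].

So w = 7 3 4 2 6 8 5 1.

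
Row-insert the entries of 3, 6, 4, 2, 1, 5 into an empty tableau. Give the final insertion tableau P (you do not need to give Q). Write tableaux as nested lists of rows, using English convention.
P = [[1, 4, 5], [2], [3], [6]]

After inserting 3: P = [[3]].
After inserting 6: P = [[3, 6]].
After inserting 4: P = [[3, 4], [6]].
After inserting 2: P = [[2, 4], [3], [6]].
After inserting 1: P = [[1, 4], [2], [3], [6]].
After inserting 5: P = [[1, 4, 5], [2], [3], [6]].

So P = [[1, 4, 5], [2], [3], [6]].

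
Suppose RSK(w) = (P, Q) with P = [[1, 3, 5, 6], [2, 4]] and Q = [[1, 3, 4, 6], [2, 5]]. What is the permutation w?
2 1 4 5 3 6

Reverse RSK: for i = n, n-1, ..., 1, locate i in Q, remove the corresponding corner cell from P, and reverse-bump its entry up through P; the value ejected from row 1 is w(i).

So w = 2 1 4 5 3 6.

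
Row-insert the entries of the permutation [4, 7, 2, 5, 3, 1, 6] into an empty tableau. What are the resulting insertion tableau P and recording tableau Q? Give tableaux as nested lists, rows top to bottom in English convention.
Insert each entry of the permutation into P by Schensted row insertion, recording in Q the position of each new cell.

Insert 4: appended to row 1. P = [[4]].
Insert 7: appended to row 1. P = [[4, 7]].
Insert 2: 2 bumps 4 from row 1; 4 starts row 2. P = [[2, 7], [4]].
Insert 5: 5 bumps 7 from row 1; 7 appends to row 2. P = [[2, 5], [4, 7]].
Insert 3: 3 bumps 5 from row 1; 5 bumps 7 from row 2; 7 starts row 3. P = [[2, 3], [4, 5], [7]].
Insert 1: 1 bumps 2 from row 1; 2 bumps 4 from row 2; 4 bumps 7 from row 3; 7 starts row 4. P = [[1, 3], [2, 5], [4], [7]].
Insert 6: appended to row 1. P = [[1, 3, 6], [2, 5], [4], [7]].

So P = [[1, 3, 6], [2, 5], [4], [7]], Q = [[1, 2, 7], [3, 4], [5], [6]].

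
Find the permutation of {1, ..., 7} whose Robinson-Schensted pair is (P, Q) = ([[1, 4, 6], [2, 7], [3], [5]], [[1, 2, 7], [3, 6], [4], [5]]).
Reverse the RSK construction: for i from n down to 1, find the cell of Q containing i, remove the entry at that cell from P, and reverse-bump it up through P; the value ejected from row 1 is w(i).

Step i=7: Q has 7 at row 1, column 3; remove that cell from P, ejecting 6. So w(7) = 6. P is now [[1, 4], [2, 7], [3], [5]].
Step i=6: Q has 6 at row 2, column 2; remove 7 from row 2 of P and reverse-bump: 7 enters row 1 and ejects 4. So w(6) = 4. P is now [[1, 7], [2], [3], [5]].
Step i=5: Q has 5 at row 4, column 1; remove 5 from row 4 of P and reverse-bump: 5 enters row 3 and ejects 3; 3 enters row 2 and ejects 2; 2 enters row 1 and ejects 1. So w(5) = 1. P is now [[2, 7], [3], [5]].
Step i=4: Q has 4 at row 3, column 1; remove 5 from row 3 of P and reverse-bump: 5 enters row 2 and ejects 3; 3 enters row 1 and ejects 2. So w(4) = 2. P is now [[3, 7], [5]].
Step i=3: Q has 3 at row 2, column 1; remove 5 from row 2 of P and reverse-bump: 5 enters row 1 and ejects 3. So w(3) = 3. P is now [[5, 7]].
Step i=2: Q has 2 at row 1, column 2; remove that cell from P, ejecting 7. So w(2) = 7. P is now [[5]].
Step i=1: Q has 1 at row 1, column 1; remove that cell from P, ejecting 5. So w(1) = 5. P is now [].

So w = 5 7 3 2 1 4 6.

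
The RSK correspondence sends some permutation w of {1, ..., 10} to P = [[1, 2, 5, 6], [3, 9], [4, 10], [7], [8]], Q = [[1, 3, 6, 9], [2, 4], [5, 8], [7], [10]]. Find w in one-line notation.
8 1 10 7 4 9 3 5 6 2

Reverse the RSK construction: for i from n down to 1, find the cell of Q containing i, remove the entry at that cell from P, and reverse-bump it up through P; the value ejected from row 1 is w(i).

Step i=10: Q has 10 at row 5, column 1; remove 8 from row 5 of P and reverse-bump: 8 enters row 4 and ejects 7; 7 enters row 3 and ejects 4; 4 enters row 2 and ejects 3; 3 enters row 1 and ejects 2. So w(10) = 2. P is now [[1, 3, 5, 6], [4, 9], [7, 10], [8]].
Step i=9: Q has 9 at row 1, column 4; remove that cell from P, ejecting 6. So w(9) = 6. P is now [[1, 3, 5], [4, 9], [7, 10], [8]].
Step i=8: Q has 8 at row 3, column 2; remove 10 from row 3 of P and reverse-bump: 10 enters row 2 and ejects 9; 9 enters row 1 and ejects 5. So w(8) = 5. P is now [[1, 3, 9], [4, 10], [7], [8]].
Step i=7: Q has 7 at row 4, column 1; remove 8 from row 4 of P and reverse-bump: 8 enters row 3 and ejects 7; 7 enters row 2 and ejects 4; 4 enters row 1 and ejects 3. So w(7) = 3. P is now [[1, 4, 9], [7, 10], [8]].
Step i=6: Q has 6 at row 1, column 3; remove that cell from P, ejecting 9. So w(6) = 9. P is now [[1, 4], [7, 10], [8]].
Step i=5: Q has 5 at row 3, column 1; remove 8 from row 3 of P and reverse-bump: 8 enters row 2 and ejects 7; 7 enters row 1 and ejects 4. So w(5) = 4. P is now [[1, 7], [8, 10]].
Step i=4: Q has 4 at row 2, column 2; remove 10 from row 2 of P and reverse-bump: 10 enters row 1 and ejects 7. So w(4) = 7. P is now [[1, 10], [8]].
Step i=3: Q has 3 at row 1, column 2; remove that cell from P, ejecting 10. So w(3) = 10. P is now [[1], [8]].
Step i=2: Q has 2 at row 2, column 1; remove 8 from row 2 of P and reverse-bump: 8 enters row 1 and ejects 1. So w(2) = 1. P is now [[8]].
Step i=1: Q has 1 at row 1, column 1; remove that cell from P, ejecting 8. So w(1) = 8. P is now [].

So w = 8 1 10 7 4 9 3 5 6 2.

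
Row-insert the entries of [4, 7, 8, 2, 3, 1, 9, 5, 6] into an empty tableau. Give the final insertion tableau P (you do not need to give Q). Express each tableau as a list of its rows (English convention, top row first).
P = [[1, 3, 5, 6], [2, 7, 8, 9], [4]]

Insert 4: appended to row 1. P = [[4]].
Insert 7: appended to row 1. P = [[4, 7]].
Insert 8: appended to row 1. P = [[4, 7, 8]].
Insert 2: 2 bumps 4 from row 1; 4 starts row 2. P = [[2, 7, 8], [4]].
Insert 3: 3 bumps 7 from row 1; 7 appends to row 2. P = [[2, 3, 8], [4, 7]].
Insert 1: 1 bumps 2 from row 1; 2 bumps 4 from row 2; 4 starts row 3. P = [[1, 3, 8], [2, 7], [4]].
Insert 9: appended to row 1. P = [[1, 3, 8, 9], [2, 7], [4]].
Insert 5: 5 bumps 8 from row 1; 8 appends to row 2. P = [[1, 3, 5, 9], [2, 7, 8], [4]].
Insert 6: 6 bumps 9 from row 1; 9 appends to row 2. P = [[1, 3, 5, 6], [2, 7, 8, 9], [4]].

So P = [[1, 3, 5, 6], [2, 7, 8, 9], [4]].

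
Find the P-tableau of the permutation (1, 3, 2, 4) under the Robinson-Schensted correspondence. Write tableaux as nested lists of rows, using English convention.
P = [[1, 2, 4], [3]]

Insert 1: appended to row 1. P = [[1]].
Insert 3: appended to row 1. P = [[1, 3]].
Insert 2: 2 bumps 3 from row 1; 3 starts row 2. P = [[1, 2], [3]].
Insert 4: appended to row 1. P = [[1, 2, 4], [3]].

So P = [[1, 2, 4], [3]].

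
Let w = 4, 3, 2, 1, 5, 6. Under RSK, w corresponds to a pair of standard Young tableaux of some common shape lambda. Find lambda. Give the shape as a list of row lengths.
Row-insert each entry into an empty tableau.

After inserting 4: P = [[4]].
After inserting 3: P = [[3], [4]].
After inserting 2: P = [[2], [3], [4]].
After inserting 1: P = [[1], [2], [3], [4]].
After inserting 5: P = [[1, 5], [2], [3], [4]].
After inserting 6: P = [[1, 5, 6], [2], [3], [4]].

The final insertion tableau P = [[1, 5, 6], [2], [3], [4]] has shape [3, 1, 1, 1].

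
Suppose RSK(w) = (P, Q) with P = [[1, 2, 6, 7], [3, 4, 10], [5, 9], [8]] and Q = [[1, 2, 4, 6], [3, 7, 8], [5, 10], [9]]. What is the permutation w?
3 8 5 9 4 10 6 7 1 2

Reverse RSK: for i = n, n-1, ..., 1, locate i in Q, remove the corresponding corner cell from P, and reverse-bump its entry up through P; the value ejected from row 1 is w(i).

So w = 3 8 5 9 4 10 6 7 1 2.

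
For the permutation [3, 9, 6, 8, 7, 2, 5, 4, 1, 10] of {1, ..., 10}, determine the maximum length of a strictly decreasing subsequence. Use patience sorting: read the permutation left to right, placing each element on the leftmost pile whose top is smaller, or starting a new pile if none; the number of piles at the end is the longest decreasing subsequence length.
3: new pile. tops = [3]
9: onto pile 1 (replacing 3). tops = [9]
6: new pile. tops = [9, 6]
8: onto pile 2 (replacing 6). tops = [9, 8]
7: new pile. tops = [9, 8, 7]
2: new pile. tops = [9, 8, 7, 2]
5: onto pile 4 (replacing 2). tops = [9, 8, 7, 5]
4: new pile. tops = [9, 8, 7, 5, 4]
1: new pile. tops = [9, 8, 7, 5, 4, 1]
10: onto pile 1 (replacing 9). tops = [10, 8, 7, 5, 4, 1]

6 piles, so the longest decreasing subsequence has length 6.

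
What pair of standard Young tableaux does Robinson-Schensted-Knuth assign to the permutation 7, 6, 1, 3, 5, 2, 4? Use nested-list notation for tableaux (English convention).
Insert each entry of the permutation into P by Schensted row insertion, recording in Q the position of each new cell.

Insert 7: appended to row 1. P = [[7]].
Insert 6: 6 bumps 7 from row 1; 7 starts row 2. P = [[6], [7]].
Insert 1: 1 bumps 6 from row 1; 6 bumps 7 from row 2; 7 starts row 3. P = [[1], [6], [7]].
Insert 3: appended to row 1. P = [[1, 3], [6], [7]].
Insert 5: appended to row 1. P = [[1, 3, 5], [6], [7]].
Insert 2: 2 bumps 3 from row 1; 3 bumps 6 from row 2; 6 bumps 7 from row 3; 7 starts row 4. P = [[1, 2, 5], [3], [6], [7]].
Insert 4: 4 bumps 5 from row 1; 5 appends to row 2. P = [[1, 2, 4], [3, 5], [6], [7]].

So P = [[1, 2, 4], [3, 5], [6], [7]], Q = [[1, 4, 5], [2, 7], [3], [6]].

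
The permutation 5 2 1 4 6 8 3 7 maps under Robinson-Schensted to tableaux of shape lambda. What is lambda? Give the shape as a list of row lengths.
Row-insert each entry into an empty tableau.

After inserting 5: P = [[5]].
After inserting 2: P = [[2], [5]].
After inserting 1: P = [[1], [2], [5]].
After inserting 4: P = [[1, 4], [2], [5]].
After inserting 6: P = [[1, 4, 6], [2], [5]].
After inserting 8: P = [[1, 4, 6, 8], [2], [5]].
After inserting 3: P = [[1, 3, 6, 8], [2, 4], [5]].
After inserting 7: P = [[1, 3, 6, 7], [2, 4, 8], [5]].

The final insertion tableau P = [[1, 3, 6, 7], [2, 4, 8], [5]] has shape [4, 3, 1].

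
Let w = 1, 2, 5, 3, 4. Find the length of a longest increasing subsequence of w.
4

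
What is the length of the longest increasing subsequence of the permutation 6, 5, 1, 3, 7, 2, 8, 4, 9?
5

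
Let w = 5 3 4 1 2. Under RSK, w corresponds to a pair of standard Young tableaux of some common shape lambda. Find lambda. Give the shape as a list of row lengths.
[2, 2, 1]

RSK row insertion gives P = [[1, 2], [3, 4], [5]], which has shape [2, 2, 1].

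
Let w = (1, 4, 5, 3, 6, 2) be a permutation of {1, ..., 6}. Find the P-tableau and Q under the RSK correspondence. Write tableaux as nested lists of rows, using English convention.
Insert each entry of the permutation into P by Schensted row insertion, recording in Q the position of each new cell.

After inserting 1: P = [[1]].
After inserting 4: P = [[1, 4]].
After inserting 5: P = [[1, 4, 5]].
After inserting 3: P = [[1, 3, 5], [4]].
After inserting 6: P = [[1, 3, 5, 6], [4]].
After inserting 2: P = [[1, 2, 5, 6], [3], [4]].

So P = [[1, 2, 5, 6], [3], [4]], Q = [[1, 2, 3, 5], [4], [6]].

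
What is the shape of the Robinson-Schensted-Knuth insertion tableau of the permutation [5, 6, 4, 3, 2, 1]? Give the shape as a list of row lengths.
[2, 1, 1, 1, 1]

Row-insert each entry into an empty tableau.

After inserting 5: P = [[5]].
After inserting 6: P = [[5, 6]].
After inserting 4: P = [[4, 6], [5]].
After inserting 3: P = [[3, 6], [4], [5]].
After inserting 2: P = [[2, 6], [3], [4], [5]].
After inserting 1: P = [[1, 6], [2], [3], [4], [5]].

The final insertion tableau P = [[1, 6], [2], [3], [4], [5]] has shape [2, 1, 1, 1, 1].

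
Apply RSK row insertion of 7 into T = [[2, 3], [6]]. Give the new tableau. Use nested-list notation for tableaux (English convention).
[[2, 3, 7], [6]]

7 is larger than every entry of row 1, so it is appended to row 1. The new tableau is [[2, 3, 7], [6]].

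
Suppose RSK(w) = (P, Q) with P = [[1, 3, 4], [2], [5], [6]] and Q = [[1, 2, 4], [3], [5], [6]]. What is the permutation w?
Reverse the RSK construction: for i from n down to 1, find the cell of Q containing i, remove the entry at that cell from P, and reverse-bump it up through P; the value ejected from row 1 is w(i).

Step i=6: Q has 6 at row 4, column 1; remove 6 from row 4 of P and reverse-bump: 6 enters row 3 and ejects 5; 5 enters row 2 and ejects 2; 2 enters row 1 and ejects 1. So w(6) = 1. P is now [[2, 3, 4], [5], [6]].
Step i=5: Q has 5 at row 3, column 1; remove 6 from row 3 of P and reverse-bump: 6 enters row 2 and ejects 5; 5 enters row 1 and ejects 4. So w(5) = 4. P is now [[2, 3, 5], [6]].
Step i=4: Q has 4 at row 1, column 3; remove that cell from P, ejecting 5. So w(4) = 5. P is now [[2, 3], [6]].
Step i=3: Q has 3 at row 2, column 1; remove 6 from row 2 of P and reverse-bump: 6 enters row 1 and ejects 3. So w(3) = 3. P is now [[2, 6]].
Step i=2: Q has 2 at row 1, column 2; remove that cell from P, ejecting 6. So w(2) = 6. P is now [[2]].
Step i=1: Q has 1 at row 1, column 1; remove that cell from P, ejecting 2. So w(1) = 2. P is now [].

So w = 2 6 3 5 4 1.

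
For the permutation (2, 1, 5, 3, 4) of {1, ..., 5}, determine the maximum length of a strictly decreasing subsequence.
2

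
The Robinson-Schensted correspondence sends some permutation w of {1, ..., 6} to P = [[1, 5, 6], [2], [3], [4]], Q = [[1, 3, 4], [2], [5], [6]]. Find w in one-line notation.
4 3 5 6 2 1

Reverse the RSK construction: for i from n down to 1, find the cell of Q containing i, remove the entry at that cell from P, and reverse-bump it up through P; the value ejected from row 1 is w(i).

Step i=6: Q has 6 at row 4, column 1; remove 4 from row 4 of P and reverse-bump: 4 enters row 3 and ejects 3; 3 enters row 2 and ejects 2; 2 enters row 1 and ejects 1. So w(6) = 1. P is now [[2, 5, 6], [3], [4]].
Step i=5: Q has 5 at row 3, column 1; remove 4 from row 3 of P and reverse-bump: 4 enters row 2 and ejects 3; 3 enters row 1 and ejects 2. So w(5) = 2. P is now [[3, 5, 6], [4]].
Step i=4: Q has 4 at row 1, column 3; remove that cell from P, ejecting 6. So w(4) = 6. P is now [[3, 5], [4]].
Step i=3: Q has 3 at row 1, column 2; remove that cell from P, ejecting 5. So w(3) = 5. P is now [[3], [4]].
Step i=2: Q has 2 at row 2, column 1; remove 4 from row 2 of P and reverse-bump: 4 enters row 1 and ejects 3. So w(2) = 3. P is now [[4]].
Step i=1: Q has 1 at row 1, column 1; remove that cell from P, ejecting 4. So w(1) = 4. P is now [].

So w = 4 3 5 6 2 1.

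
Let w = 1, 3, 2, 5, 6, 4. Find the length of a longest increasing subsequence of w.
4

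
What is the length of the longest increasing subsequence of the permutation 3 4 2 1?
2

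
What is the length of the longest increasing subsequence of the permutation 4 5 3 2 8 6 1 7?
4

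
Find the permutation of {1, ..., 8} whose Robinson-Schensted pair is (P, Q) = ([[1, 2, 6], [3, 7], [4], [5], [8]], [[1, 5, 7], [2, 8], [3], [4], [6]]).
8 5 4 1 3 2 7 6

Reverse the RSK construction: for i from n down to 1, find the cell of Q containing i, remove the entry at that cell from P, and reverse-bump it up through P; the value ejected from row 1 is w(i).

Step i=8: Q has 8 at row 2, column 2; remove 7 from row 2 of P and reverse-bump: 7 enters row 1 and ejects 6. So w(8) = 6. P is now [[1, 2, 7], [3], [4], [5], [8]].
Step i=7: Q has 7 at row 1, column 3; remove that cell from P, ejecting 7. So w(7) = 7. P is now [[1, 2], [3], [4], [5], [8]].
Step i=6: Q has 6 at row 5, column 1; remove 8 from row 5 of P and reverse-bump: 8 enters row 4 and ejects 5; 5 enters row 3 and ejects 4; 4 enters row 2 and ejects 3; 3 enters row 1 and ejects 2. So w(6) = 2. P is now [[1, 3], [4], [5], [8]].
Step i=5: Q has 5 at row 1, column 2; remove that cell from P, ejecting 3. So w(5) = 3. P is now [[1], [4], [5], [8]].
Step i=4: Q has 4 at row 4, column 1; remove 8 from row 4 of P and reverse-bump: 8 enters row 3 and ejects 5; 5 enters row 2 and ejects 4; 4 enters row 1 and ejects 1. So w(4) = 1. P is now [[4], [5], [8]].
Step i=3: Q has 3 at row 3, column 1; remove 8 from row 3 of P and reverse-bump: 8 enters row 2 and ejects 5; 5 enters row 1 and ejects 4. So w(3) = 4. P is now [[5], [8]].
Step i=2: Q has 2 at row 2, column 1; remove 8 from row 2 of P and reverse-bump: 8 enters row 1 and ejects 5. So w(2) = 5. P is now [[8]].
Step i=1: Q has 1 at row 1, column 1; remove that cell from P, ejecting 8. So w(1) = 8. P is now [].

So w = 8 5 4 1 3 2 7 6.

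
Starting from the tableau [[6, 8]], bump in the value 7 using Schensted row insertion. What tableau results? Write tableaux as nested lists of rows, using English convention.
[[6, 7], [8]]

In row 1, 7 replaces 8 (the leftmost entry greater than 7); 8 is bumped to row 2. 8 starts a new row 2. The new tableau is [[6, 7], [8]].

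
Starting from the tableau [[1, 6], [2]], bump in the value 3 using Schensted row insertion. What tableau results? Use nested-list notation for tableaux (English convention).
In row 1, 3 replaces 6 (the leftmost entry greater than 3); 6 is bumped to row 2. 6 is appended to row 2. The new tableau is [[1, 3], [2, 6]].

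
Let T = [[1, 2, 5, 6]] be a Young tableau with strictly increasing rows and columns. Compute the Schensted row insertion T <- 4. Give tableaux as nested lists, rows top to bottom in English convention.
[[1, 2, 4, 6], [5]]

In row 1, 4 replaces 5 (the leftmost entry greater than 4); 5 is bumped to row 2. 5 starts a new row 2. The new tableau is [[1, 2, 4, 6], [5]].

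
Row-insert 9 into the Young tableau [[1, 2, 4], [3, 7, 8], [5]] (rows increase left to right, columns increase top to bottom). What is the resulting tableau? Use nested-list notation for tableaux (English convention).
9 is larger than every entry of row 1, so it is appended to row 1. The new tableau is [[1, 2, 4, 9], [3, 7, 8], [5]].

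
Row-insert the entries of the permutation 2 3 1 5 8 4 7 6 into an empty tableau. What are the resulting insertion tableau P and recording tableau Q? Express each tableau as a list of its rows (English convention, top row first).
P = [[1, 3, 4, 6], [2, 5, 7], [8]], Q = [[1, 2, 4, 5], [3, 6, 7], [8]]

Insert each entry of the permutation into P by Schensted row insertion, recording in Q the position of each new cell.

Insert 2: appended to row 1. P = [[2]].
Insert 3: appended to row 1. P = [[2, 3]].
Insert 1: 1 bumps 2 from row 1; 2 starts row 2. P = [[1, 3], [2]].
Insert 5: appended to row 1. P = [[1, 3, 5], [2]].
Insert 8: appended to row 1. P = [[1, 3, 5, 8], [2]].
Insert 4: 4 bumps 5 from row 1; 5 appends to row 2. P = [[1, 3, 4, 8], [2, 5]].
Insert 7: 7 bumps 8 from row 1; 8 appends to row 2. P = [[1, 3, 4, 7], [2, 5, 8]].
Insert 6: 6 bumps 7 from row 1; 7 bumps 8 from row 2; 8 starts row 3. P = [[1, 3, 4, 6], [2, 5, 7], [8]].

So P = [[1, 3, 4, 6], [2, 5, 7], [8]], Q = [[1, 2, 4, 5], [3, 6, 7], [8]].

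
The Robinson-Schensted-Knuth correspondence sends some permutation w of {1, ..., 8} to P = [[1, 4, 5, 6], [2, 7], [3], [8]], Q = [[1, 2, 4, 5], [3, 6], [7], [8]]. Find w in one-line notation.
3 4 2 5 8 7 6 1

Reverse the RSK construction: for i from n down to 1, find the cell of Q containing i, remove the entry at that cell from P, and reverse-bump it up through P; the value ejected from row 1 is w(i).

Step i=8: Q has 8 at row 4, column 1; remove 8 from row 4 of P and reverse-bump: 8 enters row 3 and ejects 3; 3 enters row 2 and ejects 2; 2 enters row 1 and ejects 1. So w(8) = 1. P is now [[2, 4, 5, 6], [3, 7], [8]].
Step i=7: Q has 7 at row 3, column 1; remove 8 from row 3 of P and reverse-bump: 8 enters row 2 and ejects 7; 7 enters row 1 and ejects 6. So w(7) = 6. P is now [[2, 4, 5, 7], [3, 8]].
Step i=6: Q has 6 at row 2, column 2; remove 8 from row 2 of P and reverse-bump: 8 enters row 1 and ejects 7. So w(6) = 7. P is now [[2, 4, 5, 8], [3]].
Step i=5: Q has 5 at row 1, column 4; remove that cell from P, ejecting 8. So w(5) = 8. P is now [[2, 4, 5], [3]].
Step i=4: Q has 4 at row 1, column 3; remove that cell from P, ejecting 5. So w(4) = 5. P is now [[2, 4], [3]].
Step i=3: Q has 3 at row 2, column 1; remove 3 from row 2 of P and reverse-bump: 3 enters row 1 and ejects 2. So w(3) = 2. P is now [[3, 4]].
Step i=2: Q has 2 at row 1, column 2; remove that cell from P, ejecting 4. So w(2) = 4. P is now [[3]].
Step i=1: Q has 1 at row 1, column 1; remove that cell from P, ejecting 3. So w(1) = 3. P is now [].

So w = 3 4 2 5 8 7 6 1.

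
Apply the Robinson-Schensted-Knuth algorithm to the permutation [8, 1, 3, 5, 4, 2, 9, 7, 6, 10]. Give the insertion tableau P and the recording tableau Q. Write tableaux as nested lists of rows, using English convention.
Insert each entry of the permutation into P by Schensted row insertion, recording in Q the position of each new cell.

After inserting 8: P = [[8]].
After inserting 1: P = [[1], [8]].
After inserting 3: P = [[1, 3], [8]].
After inserting 5: P = [[1, 3, 5], [8]].
After inserting 4: P = [[1, 3, 4], [5], [8]].
After inserting 2: P = [[1, 2, 4], [3], [5], [8]].
After inserting 9: P = [[1, 2, 4, 9], [3], [5], [8]].
After inserting 7: P = [[1, 2, 4, 7], [3, 9], [5], [8]].
After inserting 6: P = [[1, 2, 4, 6], [3, 7], [5, 9], [8]].
After inserting 10: P = [[1, 2, 4, 6, 10], [3, 7], [5, 9], [8]].

So P = [[1, 2, 4, 6, 10], [3, 7], [5, 9], [8]], Q = [[1, 3, 4, 7, 10], [2, 8], [5, 9], [6]].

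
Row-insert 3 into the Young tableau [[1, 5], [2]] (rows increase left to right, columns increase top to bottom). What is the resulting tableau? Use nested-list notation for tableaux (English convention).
[[1, 3], [2, 5]]

In row 1, 3 replaces 5 (the leftmost entry greater than 3); 5 is bumped to row 2. 5 is appended to row 2. The new tableau is [[1, 3], [2, 5]].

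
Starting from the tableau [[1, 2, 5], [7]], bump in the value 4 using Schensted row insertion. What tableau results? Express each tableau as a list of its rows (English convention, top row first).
In row 1, 4 replaces 5 (the leftmost entry greater than 4); 5 is bumped to row 2. In row 2, 5 replaces 7 (the leftmost entry greater than 5); 7 is bumped to row 3. 7 starts a new row 3. The new tableau is [[1, 2, 4], [5], [7]].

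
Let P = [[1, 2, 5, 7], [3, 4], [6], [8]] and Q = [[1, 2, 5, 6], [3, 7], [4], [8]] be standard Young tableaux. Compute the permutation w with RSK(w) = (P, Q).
3 8 4 1 6 7 5 2

Reverse the RSK construction: for i from n down to 1, find the cell of Q containing i, remove the entry at that cell from P, and reverse-bump it up through P; the value ejected from row 1 is w(i).

Step i=8: Q has 8 at row 4, column 1; remove 8 from row 4 of P and reverse-bump: 8 enters row 3 and ejects 6; 6 enters row 2 and ejects 4; 4 enters row 1 and ejects 2. So w(8) = 2. P is now [[1, 4, 5, 7], [3, 6], [8]].
Step i=7: Q has 7 at row 2, column 2; remove 6 from row 2 of P and reverse-bump: 6 enters row 1 and ejects 5. So w(7) = 5. P is now [[1, 4, 6, 7], [3], [8]].
Step i=6: Q has 6 at row 1, column 4; remove that cell from P, ejecting 7. So w(6) = 7. P is now [[1, 4, 6], [3], [8]].
Step i=5: Q has 5 at row 1, column 3; remove that cell from P, ejecting 6. So w(5) = 6. P is now [[1, 4], [3], [8]].
Step i=4: Q has 4 at row 3, column 1; remove 8 from row 3 of P and reverse-bump: 8 enters row 2 and ejects 3; 3 enters row 1 and ejects 1. So w(4) = 1. P is now [[3, 4], [8]].
Step i=3: Q has 3 at row 2, column 1; remove 8 from row 2 of P and reverse-bump: 8 enters row 1 and ejects 4. So w(3) = 4. P is now [[3, 8]].
Step i=2: Q has 2 at row 1, column 2; remove that cell from P, ejecting 8. So w(2) = 8. P is now [[3]].
Step i=1: Q has 1 at row 1, column 1; remove that cell from P, ejecting 3. So w(1) = 3. P is now [].

So w = 3 8 4 1 6 7 5 2.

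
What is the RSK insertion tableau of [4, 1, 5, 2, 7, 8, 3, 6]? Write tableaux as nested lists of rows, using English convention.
Insert 4: appended to row 1. P = [[4]].
Insert 1: 1 bumps 4 from row 1; 4 starts row 2. P = [[1], [4]].
Insert 5: appended to row 1. P = [[1, 5], [4]].
Insert 2: 2 bumps 5 from row 1; 5 appends to row 2. P = [[1, 2], [4, 5]].
Insert 7: appended to row 1. P = [[1, 2, 7], [4, 5]].
Insert 8: appended to row 1. P = [[1, 2, 7, 8], [4, 5]].
Insert 3: 3 bumps 7 from row 1; 7 appends to row 2. P = [[1, 2, 3, 8], [4, 5, 7]].
Insert 6: 6 bumps 8 from row 1; 8 appends to row 2. P = [[1, 2, 3, 6], [4, 5, 7, 8]].

So P = [[1, 2, 3, 6], [4, 5, 7, 8]].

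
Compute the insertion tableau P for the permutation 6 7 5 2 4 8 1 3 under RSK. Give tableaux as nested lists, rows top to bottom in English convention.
Insert 6: appended to row 1. P = [[6]].
Insert 7: appended to row 1. P = [[6, 7]].
Insert 5: 5 bumps 6 from row 1; 6 starts row 2. P = [[5, 7], [6]].
Insert 2: 2 bumps 5 from row 1; 5 bumps 6 from row 2; 6 starts row 3. P = [[2, 7], [5], [6]].
Insert 4: 4 bumps 7 from row 1; 7 appends to row 2. P = [[2, 4], [5, 7], [6]].
Insert 8: appended to row 1. P = [[2, 4, 8], [5, 7], [6]].
Insert 1: 1 bumps 2 from row 1; 2 bumps 5 from row 2; 5 bumps 6 from row 3; 6 starts row 4. P = [[1, 4, 8], [2, 7], [5], [6]].
Insert 3: 3 bumps 4 from row 1; 4 bumps 7 from row 2; 7 appends to row 3. P = [[1, 3, 8], [2, 4], [5, 7], [6]].

So P = [[1, 3, 8], [2, 4], [5, 7], [6]].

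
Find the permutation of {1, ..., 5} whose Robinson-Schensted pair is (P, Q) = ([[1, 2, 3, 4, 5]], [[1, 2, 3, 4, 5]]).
Reverse RSK: for i = n, n-1, ..., 1, locate i in Q, remove the corresponding corner cell from P, and reverse-bump its entry up through P; the value ejected from row 1 is w(i).

So w = 1 2 3 4 5.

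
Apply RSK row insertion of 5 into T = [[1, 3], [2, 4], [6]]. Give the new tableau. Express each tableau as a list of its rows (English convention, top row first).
[[1, 3, 5], [2, 4], [6]]

5 is larger than every entry of row 1, so it is appended to row 1. The new tableau is [[1, 3, 5], [2, 4], [6]].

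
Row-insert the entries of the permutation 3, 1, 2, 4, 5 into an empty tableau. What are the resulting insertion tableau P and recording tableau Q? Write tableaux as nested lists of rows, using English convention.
Insert each entry of the permutation into P by Schensted row insertion, recording in Q the position of each new cell.

Insert 3: appended to row 1. P = [[3]].
Insert 1: 1 bumps 3 from row 1; 3 starts row 2. P = [[1], [3]].
Insert 2: appended to row 1. P = [[1, 2], [3]].
Insert 4: appended to row 1. P = [[1, 2, 4], [3]].
Insert 5: appended to row 1. P = [[1, 2, 4, 5], [3]].

So P = [[1, 2, 4, 5], [3]], Q = [[1, 3, 4, 5], [2]].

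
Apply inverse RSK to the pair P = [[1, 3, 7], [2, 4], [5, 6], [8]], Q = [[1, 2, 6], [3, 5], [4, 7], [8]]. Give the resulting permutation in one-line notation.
Reverse the RSK construction: for i from n down to 1, find the cell of Q containing i, remove the entry at that cell from P, and reverse-bump it up through P; the value ejected from row 1 is w(i).

Step i=8: Q has 8 at row 4, column 1; remove 8 from row 4 of P and reverse-bump: 8 enters row 3 and ejects 6; 6 enters row 2 and ejects 4; 4 enters row 1 and ejects 3. So w(8) = 3. P is now [[1, 4, 7], [2, 6], [5, 8]].
Step i=7: Q has 7 at row 3, column 2; remove 8 from row 3 of P and reverse-bump: 8 enters row 2 and ejects 6; 6 enters row 1 and ejects 4. So w(7) = 4. P is now [[1, 6, 7], [2, 8], [5]].
Step i=6: Q has 6 at row 1, column 3; remove that cell from P, ejecting 7. So w(6) = 7. P is now [[1, 6], [2, 8], [5]].
Step i=5: Q has 5 at row 2, column 2; remove 8 from row 2 of P and reverse-bump: 8 enters row 1 and ejects 6. So w(5) = 6. P is now [[1, 8], [2], [5]].
Step i=4: Q has 4 at row 3, column 1; remove 5 from row 3 of P and reverse-bump: 5 enters row 2 and ejects 2; 2 enters row 1 and ejects 1. So w(4) = 1. P is now [[2, 8], [5]].
Step i=3: Q has 3 at row 2, column 1; remove 5 from row 2 of P and reverse-bump: 5 enters row 1 and ejects 2. So w(3) = 2. P is now [[5, 8]].
Step i=2: Q has 2 at row 1, column 2; remove that cell from P, ejecting 8. So w(2) = 8. P is now [[5]].
Step i=1: Q has 1 at row 1, column 1; remove that cell from P, ejecting 5. So w(1) = 5. P is now [].

So w = 5 8 2 1 6 7 4 3.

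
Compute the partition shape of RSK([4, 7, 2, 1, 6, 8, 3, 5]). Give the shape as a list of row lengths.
Row-insert each entry into an empty tableau.

After inserting 4: P = [[4]].
After inserting 7: P = [[4, 7]].
After inserting 2: P = [[2, 7], [4]].
After inserting 1: P = [[1, 7], [2], [4]].
After inserting 6: P = [[1, 6], [2, 7], [4]].
After inserting 8: P = [[1, 6, 8], [2, 7], [4]].
After inserting 3: P = [[1, 3, 8], [2, 6], [4, 7]].
After inserting 5: P = [[1, 3, 5], [2, 6, 8], [4, 7]].

The final insertion tableau P = [[1, 3, 5], [2, 6, 8], [4, 7]] has shape [3, 3, 2].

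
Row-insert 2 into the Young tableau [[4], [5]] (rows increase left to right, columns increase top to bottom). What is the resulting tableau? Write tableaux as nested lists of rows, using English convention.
In row 1, 2 replaces 4 (the leftmost entry greater than 2); 4 is bumped to row 2. In row 2, 4 replaces 5 (the leftmost entry greater than 4); 5 is bumped to row 3. 5 starts a new row 3. The new tableau is [[2], [4], [5]].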